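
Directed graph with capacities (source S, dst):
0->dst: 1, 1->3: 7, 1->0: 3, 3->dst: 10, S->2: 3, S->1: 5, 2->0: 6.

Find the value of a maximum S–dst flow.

Augment S->2->0->dst: bottleneck 1. Total 1.
Augment S->1->3->dst: bottleneck 5. Total 6.
No augmenting path remains in the residual graph.

6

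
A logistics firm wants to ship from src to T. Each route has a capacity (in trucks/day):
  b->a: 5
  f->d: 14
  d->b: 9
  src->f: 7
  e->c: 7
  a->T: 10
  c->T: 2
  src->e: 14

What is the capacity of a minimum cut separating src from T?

Max flow = 7 (via 2 augmenting paths).
In the residual at optimum, the set reachable from src is {b, c, d, e, f, src}.
Cut edges: b->a (cap 5), c->T (cap 2). Sum = 7.

7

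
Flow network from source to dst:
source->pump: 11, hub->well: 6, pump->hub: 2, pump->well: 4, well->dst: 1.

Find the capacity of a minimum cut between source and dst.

1

Max flow = 1 (via 1 augmenting path).
In the residual at optimum, the set reachable from source is {hub, pump, source, well}.
Cut edges: well->dst (cap 1). Sum = 1.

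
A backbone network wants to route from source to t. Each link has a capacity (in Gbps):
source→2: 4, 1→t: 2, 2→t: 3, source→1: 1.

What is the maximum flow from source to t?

Augment source→1→t: bottleneck 1. Total 1.
Augment source→2→t: bottleneck 3. Total 4.
No augmenting path remains in the residual graph.

4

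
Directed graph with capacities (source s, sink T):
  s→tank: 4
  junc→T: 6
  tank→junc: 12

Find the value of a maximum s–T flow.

Augment s→tank→junc→T: bottleneck 4. Total 4.
No augmenting path remains in the residual graph.

4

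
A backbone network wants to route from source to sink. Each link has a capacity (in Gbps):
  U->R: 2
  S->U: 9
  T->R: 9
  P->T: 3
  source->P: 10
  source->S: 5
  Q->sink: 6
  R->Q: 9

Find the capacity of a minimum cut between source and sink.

5

Max flow = 5 (via 2 augmenting paths).
In the residual at optimum, the set reachable from source is {P, S, U, source}.
Cut edges: P->T (cap 3), U->R (cap 2). Sum = 5.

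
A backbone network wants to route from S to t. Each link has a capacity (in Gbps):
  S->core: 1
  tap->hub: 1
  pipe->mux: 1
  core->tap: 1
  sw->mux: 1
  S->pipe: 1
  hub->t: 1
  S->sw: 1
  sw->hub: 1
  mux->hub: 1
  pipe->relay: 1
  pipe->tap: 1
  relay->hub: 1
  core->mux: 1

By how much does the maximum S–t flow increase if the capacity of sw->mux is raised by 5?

0

Original max flow = 1.
Edge sw->mux does not cross the min cut (source side {S, core, hub, mux, pipe, relay, sw, tap}), so extra capacity there cannot help.
New max flow = 1. Increase = 0.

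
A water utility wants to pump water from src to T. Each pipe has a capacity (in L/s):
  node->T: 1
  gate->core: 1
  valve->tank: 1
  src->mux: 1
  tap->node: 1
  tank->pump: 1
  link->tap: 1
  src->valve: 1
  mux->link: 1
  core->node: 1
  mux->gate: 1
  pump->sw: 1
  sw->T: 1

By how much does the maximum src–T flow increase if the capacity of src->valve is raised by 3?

Original max flow = 2.
Even with extra capacity on src->valve, another cut of capacity 2 remains binding.
New max flow = 2. Increase = 0.

0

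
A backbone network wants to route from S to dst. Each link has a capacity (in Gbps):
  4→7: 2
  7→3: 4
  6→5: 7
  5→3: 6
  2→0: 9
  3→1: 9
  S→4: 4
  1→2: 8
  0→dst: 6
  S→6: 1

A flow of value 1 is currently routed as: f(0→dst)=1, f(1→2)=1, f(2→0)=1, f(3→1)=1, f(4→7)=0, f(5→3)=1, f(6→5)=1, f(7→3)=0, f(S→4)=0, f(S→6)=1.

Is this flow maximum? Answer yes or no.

No

Residual path S→4→7→3→1→2→0→dst has bottleneck 2 > 0.
Pushing 2 along it raises the flow to 3, so the given flow is not maximum.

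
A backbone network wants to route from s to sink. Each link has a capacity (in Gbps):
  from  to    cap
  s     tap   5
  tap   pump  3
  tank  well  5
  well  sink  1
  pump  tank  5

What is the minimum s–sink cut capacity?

Max flow = 1 (via 1 augmenting path).
In the residual at optimum, the set reachable from s is {pump, s, tank, tap, well}.
Cut edges: well->sink (cap 1). Sum = 1.

1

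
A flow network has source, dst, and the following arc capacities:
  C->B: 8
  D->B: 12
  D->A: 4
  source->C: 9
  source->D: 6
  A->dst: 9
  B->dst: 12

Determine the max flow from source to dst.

14

Augment source->D->A->dst: bottleneck 4. Total 4.
Augment source->D->B->dst: bottleneck 2. Total 6.
Augment source->C->B->dst: bottleneck 8. Total 14.
No augmenting path remains in the residual graph.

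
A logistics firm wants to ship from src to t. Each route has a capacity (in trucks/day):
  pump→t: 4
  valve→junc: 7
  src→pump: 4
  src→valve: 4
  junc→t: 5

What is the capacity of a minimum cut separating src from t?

8

Max flow = 8 (via 2 augmenting paths).
In the residual at optimum, the set reachable from src is {src}.
Cut edges: src→valve (cap 4), src→pump (cap 4). Sum = 8.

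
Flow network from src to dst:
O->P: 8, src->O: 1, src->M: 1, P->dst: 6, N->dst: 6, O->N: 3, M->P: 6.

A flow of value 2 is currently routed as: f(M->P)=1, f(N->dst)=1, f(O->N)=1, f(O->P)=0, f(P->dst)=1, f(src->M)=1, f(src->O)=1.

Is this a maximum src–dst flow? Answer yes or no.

Residual reachable from src: {src}; dst is not reachable.
Saturated cut: src->O, src->M with total capacity 2 = current flow value. Flow is maximum.

Yes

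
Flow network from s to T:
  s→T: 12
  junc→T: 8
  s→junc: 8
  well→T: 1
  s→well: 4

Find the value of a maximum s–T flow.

21

Augment s→T: bottleneck 12. Total 12.
Augment s→junc→T: bottleneck 8. Total 20.
Augment s→well→T: bottleneck 1. Total 21.
No augmenting path remains in the residual graph.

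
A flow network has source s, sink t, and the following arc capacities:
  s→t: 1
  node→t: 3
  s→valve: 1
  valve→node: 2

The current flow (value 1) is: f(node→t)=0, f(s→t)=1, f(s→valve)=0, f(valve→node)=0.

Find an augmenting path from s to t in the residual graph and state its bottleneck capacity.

s→valve→node→t, bottleneck 1

Residual along s→valve→node→t: s→valve: 1, valve→node: 2, node→t: 3.
Bottleneck = min = 1.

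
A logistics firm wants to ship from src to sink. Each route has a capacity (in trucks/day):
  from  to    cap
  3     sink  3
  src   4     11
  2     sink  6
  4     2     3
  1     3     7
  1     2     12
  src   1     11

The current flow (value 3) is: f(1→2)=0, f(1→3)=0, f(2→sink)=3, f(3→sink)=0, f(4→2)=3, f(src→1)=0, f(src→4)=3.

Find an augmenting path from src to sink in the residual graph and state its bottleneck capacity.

src→1→2→sink, bottleneck 3

Residual along src→1→2→sink: src→1: 11, 1→2: 12, 2→sink: 3.
Bottleneck = min = 3.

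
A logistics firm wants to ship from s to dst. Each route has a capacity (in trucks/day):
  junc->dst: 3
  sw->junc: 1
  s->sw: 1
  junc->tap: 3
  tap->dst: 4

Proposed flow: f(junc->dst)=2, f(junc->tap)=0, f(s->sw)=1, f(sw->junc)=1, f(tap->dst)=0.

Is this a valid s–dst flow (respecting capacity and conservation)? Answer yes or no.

No

Conservation fails at junc: inflow 1 ≠ outflow 2.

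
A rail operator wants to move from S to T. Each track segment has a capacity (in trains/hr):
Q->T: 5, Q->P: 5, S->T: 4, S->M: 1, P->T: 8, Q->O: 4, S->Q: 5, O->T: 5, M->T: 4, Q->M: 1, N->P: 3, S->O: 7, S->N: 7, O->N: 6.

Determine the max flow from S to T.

18

Augment S->T: bottleneck 4. Total 4.
Augment S->Q->T: bottleneck 5. Total 9.
Augment S->O->T: bottleneck 5. Total 14.
Augment S->M->T: bottleneck 1. Total 15.
Augment S->N->P->T: bottleneck 3. Total 18.
No augmenting path remains in the residual graph.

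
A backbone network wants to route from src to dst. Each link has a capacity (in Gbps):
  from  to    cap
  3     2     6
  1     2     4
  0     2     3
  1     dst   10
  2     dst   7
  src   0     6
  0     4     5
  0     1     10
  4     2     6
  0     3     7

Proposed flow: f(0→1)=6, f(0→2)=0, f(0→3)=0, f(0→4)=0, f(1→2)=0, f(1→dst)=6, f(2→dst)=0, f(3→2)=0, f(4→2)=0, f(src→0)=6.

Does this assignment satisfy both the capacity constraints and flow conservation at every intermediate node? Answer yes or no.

Every edge has 0 ≤ f(e) ≤ cap(e).
At each intermediate node, inflow equals outflow.

Yes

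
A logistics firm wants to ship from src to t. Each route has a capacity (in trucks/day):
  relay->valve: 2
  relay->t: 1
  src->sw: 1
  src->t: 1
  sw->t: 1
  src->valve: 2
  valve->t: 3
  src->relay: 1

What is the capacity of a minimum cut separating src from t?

Max flow = 5 (via 4 augmenting paths).
In the residual at optimum, the set reachable from src is {src}.
Cut edges: src->sw (cap 1), src->relay (cap 1), src->valve (cap 2), src->t (cap 1). Sum = 5.

5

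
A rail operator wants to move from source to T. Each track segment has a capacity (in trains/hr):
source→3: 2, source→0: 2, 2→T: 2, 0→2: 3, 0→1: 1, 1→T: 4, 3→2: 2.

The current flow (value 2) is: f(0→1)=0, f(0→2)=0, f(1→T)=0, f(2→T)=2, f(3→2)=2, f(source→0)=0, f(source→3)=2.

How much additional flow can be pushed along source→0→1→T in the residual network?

1

Residual capacities along the path: source→0: 2, 0→1: 1, 1→T: 4.
Minimum is 1.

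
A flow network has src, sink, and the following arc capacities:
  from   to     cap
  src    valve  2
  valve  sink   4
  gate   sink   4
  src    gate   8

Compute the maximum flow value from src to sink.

6

Augment src→valve→sink: bottleneck 2. Total 2.
Augment src→gate→sink: bottleneck 4. Total 6.
No augmenting path remains in the residual graph.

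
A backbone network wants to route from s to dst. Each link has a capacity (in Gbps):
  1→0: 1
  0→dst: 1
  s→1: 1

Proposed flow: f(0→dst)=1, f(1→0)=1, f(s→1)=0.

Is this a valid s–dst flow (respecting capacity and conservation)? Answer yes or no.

Conservation fails at 1: inflow 0 ≠ outflow 1.

No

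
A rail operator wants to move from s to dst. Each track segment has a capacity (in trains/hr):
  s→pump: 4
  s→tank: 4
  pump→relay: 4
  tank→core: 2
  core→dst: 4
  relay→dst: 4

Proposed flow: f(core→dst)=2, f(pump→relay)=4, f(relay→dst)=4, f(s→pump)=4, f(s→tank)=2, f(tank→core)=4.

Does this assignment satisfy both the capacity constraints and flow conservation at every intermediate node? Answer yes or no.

No

Capacity violated on tank→core: flow 4 > capacity 2.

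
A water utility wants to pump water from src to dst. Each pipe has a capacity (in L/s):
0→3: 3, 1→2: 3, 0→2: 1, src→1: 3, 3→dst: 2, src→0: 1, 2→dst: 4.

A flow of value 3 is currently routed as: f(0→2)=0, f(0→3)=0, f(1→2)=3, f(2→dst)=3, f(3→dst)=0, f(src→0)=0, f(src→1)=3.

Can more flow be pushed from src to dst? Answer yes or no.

Residual path src→0→2→dst has bottleneck 1 > 0.
Pushing 1 along it raises the flow to 4, so the given flow is not maximum.

Yes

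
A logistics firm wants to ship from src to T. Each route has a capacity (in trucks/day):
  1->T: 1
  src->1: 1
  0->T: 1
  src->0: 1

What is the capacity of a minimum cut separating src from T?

Max flow = 2 (via 2 augmenting paths).
In the residual at optimum, the set reachable from src is {src}.
Cut edges: src->1 (cap 1), src->0 (cap 1). Sum = 2.

2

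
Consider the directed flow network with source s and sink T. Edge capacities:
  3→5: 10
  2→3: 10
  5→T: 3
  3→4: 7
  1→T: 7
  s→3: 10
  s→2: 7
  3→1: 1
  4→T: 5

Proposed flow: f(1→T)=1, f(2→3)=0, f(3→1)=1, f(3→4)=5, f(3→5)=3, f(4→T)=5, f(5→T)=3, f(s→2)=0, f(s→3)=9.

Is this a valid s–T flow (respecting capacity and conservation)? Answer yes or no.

Yes

Every edge has 0 ≤ f(e) ≤ cap(e).
At each intermediate node, inflow equals outflow.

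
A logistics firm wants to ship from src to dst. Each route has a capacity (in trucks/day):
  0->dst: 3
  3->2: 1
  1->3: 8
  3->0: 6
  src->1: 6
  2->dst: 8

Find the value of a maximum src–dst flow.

4

Augment src->1->3->0->dst: bottleneck 3. Total 3.
Augment src->1->3->2->dst: bottleneck 1. Total 4.
No augmenting path remains in the residual graph.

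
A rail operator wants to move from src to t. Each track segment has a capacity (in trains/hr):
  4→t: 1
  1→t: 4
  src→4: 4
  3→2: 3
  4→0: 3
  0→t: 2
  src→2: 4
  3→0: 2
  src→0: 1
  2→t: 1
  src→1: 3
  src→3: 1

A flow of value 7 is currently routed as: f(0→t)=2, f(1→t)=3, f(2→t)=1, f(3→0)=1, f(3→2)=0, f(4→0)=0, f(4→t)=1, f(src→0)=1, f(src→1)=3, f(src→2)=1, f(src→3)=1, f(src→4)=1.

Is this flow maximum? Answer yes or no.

Residual reachable from src: {0, 2, 3, 4, src}; t is not reachable.
Saturated cut: src→1, 4→t, 2→t, 0→t with total capacity 7 = current flow value. Flow is maximum.

Yes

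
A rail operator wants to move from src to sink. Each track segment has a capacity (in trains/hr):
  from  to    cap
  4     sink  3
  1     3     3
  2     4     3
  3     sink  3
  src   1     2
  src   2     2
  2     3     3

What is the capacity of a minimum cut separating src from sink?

4

Max flow = 4 (via 3 augmenting paths).
In the residual at optimum, the set reachable from src is {src}.
Cut edges: src->1 (cap 2), src->2 (cap 2). Sum = 4.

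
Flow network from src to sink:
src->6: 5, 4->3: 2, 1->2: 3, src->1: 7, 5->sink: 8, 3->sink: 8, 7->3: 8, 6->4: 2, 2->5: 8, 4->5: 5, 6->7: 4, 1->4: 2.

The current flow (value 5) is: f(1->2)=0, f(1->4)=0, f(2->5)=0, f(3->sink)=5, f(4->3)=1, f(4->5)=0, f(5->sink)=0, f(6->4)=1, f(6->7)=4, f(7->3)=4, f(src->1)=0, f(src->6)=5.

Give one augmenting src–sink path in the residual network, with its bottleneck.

Residual along src->1->4->3->sink: src->1: 7, 1->4: 2, 4->3: 1, 3->sink: 3.
Bottleneck = min = 1.

src->1->4->3->sink, bottleneck 1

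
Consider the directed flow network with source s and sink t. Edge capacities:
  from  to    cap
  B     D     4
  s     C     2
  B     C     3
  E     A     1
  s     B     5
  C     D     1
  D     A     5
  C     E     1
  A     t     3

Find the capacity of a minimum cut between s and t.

3

Max flow = 3 (via 1 augmenting path).
In the residual at optimum, the set reachable from s is {A, B, C, D, E, s}.
Cut edges: A→t (cap 3). Sum = 3.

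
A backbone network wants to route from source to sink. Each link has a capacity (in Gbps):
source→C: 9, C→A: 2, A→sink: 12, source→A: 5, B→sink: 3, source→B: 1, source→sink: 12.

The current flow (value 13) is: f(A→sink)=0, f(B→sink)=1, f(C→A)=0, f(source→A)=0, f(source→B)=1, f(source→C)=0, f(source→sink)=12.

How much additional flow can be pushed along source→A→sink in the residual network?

5

Residual capacities along the path: source→A: 5, A→sink: 12.
Minimum is 5.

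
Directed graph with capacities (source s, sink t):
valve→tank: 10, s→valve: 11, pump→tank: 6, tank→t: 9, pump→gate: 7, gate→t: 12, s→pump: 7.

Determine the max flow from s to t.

16

Augment s→valve→tank→t: bottleneck 9. Total 9.
Augment s→pump→gate→t: bottleneck 7. Total 16.
No augmenting path remains in the residual graph.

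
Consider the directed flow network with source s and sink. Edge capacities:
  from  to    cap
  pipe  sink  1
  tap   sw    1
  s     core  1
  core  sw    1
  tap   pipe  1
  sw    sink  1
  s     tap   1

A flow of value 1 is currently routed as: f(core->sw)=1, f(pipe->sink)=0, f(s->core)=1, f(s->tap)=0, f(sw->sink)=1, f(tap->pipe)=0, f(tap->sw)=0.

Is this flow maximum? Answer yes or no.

Residual path s->tap->pipe->sink has bottleneck 1 > 0.
Pushing 1 along it raises the flow to 2, so the given flow is not maximum.

No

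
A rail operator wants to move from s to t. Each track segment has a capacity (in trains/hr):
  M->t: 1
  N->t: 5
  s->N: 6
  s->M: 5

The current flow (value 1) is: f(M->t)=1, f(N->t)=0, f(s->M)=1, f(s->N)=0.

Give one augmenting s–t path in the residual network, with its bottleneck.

Residual along s->N->t: s->N: 6, N->t: 5.
Bottleneck = min = 5.

s->N->t, bottleneck 5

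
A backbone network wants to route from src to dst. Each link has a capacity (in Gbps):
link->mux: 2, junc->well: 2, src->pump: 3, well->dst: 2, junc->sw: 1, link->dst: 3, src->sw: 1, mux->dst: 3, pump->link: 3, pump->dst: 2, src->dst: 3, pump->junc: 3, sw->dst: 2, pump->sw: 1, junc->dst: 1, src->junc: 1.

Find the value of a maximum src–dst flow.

8

Augment src->dst: bottleneck 3. Total 3.
Augment src->pump->dst: bottleneck 2. Total 5.
Augment src->junc->dst: bottleneck 1. Total 6.
Augment src->sw->dst: bottleneck 1. Total 7.
Augment src->pump->sw->dst: bottleneck 1. Total 8.
No augmenting path remains in the residual graph.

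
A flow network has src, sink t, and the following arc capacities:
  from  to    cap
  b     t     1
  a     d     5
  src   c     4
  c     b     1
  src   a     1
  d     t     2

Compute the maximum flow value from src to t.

Augment src→a→d→t: bottleneck 1. Total 1.
Augment src→c→b→t: bottleneck 1. Total 2.
No augmenting path remains in the residual graph.

2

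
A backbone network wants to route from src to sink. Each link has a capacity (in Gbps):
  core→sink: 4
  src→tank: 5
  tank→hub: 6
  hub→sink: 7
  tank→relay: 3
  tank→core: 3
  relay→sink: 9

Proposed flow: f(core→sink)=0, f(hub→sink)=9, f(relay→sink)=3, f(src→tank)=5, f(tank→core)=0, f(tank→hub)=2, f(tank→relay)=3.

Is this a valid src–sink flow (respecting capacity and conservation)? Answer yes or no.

No

Capacity violated on hub→sink: flow 9 > capacity 7.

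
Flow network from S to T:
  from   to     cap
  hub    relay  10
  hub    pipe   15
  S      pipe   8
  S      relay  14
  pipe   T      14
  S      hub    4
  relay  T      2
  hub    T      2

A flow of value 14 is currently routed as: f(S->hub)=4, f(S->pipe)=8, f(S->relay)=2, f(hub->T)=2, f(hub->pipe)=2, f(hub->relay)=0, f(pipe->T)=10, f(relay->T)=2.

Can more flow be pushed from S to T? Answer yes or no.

No

Residual reachable from S: {S, relay}; T is not reachable.
Saturated cut: S->hub, S->pipe, relay->T with total capacity 14 = current flow value. Flow is maximum.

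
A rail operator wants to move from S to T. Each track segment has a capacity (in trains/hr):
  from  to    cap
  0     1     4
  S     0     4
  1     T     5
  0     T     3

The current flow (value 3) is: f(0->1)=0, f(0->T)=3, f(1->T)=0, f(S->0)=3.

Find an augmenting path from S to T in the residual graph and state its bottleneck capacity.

S->0->1->T, bottleneck 1

Residual along S->0->1->T: S->0: 1, 0->1: 4, 1->T: 5.
Bottleneck = min = 1.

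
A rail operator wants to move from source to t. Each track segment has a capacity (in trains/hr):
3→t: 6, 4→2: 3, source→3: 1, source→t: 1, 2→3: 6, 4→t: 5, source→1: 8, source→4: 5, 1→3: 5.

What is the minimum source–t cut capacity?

Max flow = 12 (via 4 augmenting paths).
In the residual at optimum, the set reachable from source is {1, source}.
Cut edges: source→4 (cap 5), source→3 (cap 1), source→t (cap 1), 1→3 (cap 5). Sum = 12.

12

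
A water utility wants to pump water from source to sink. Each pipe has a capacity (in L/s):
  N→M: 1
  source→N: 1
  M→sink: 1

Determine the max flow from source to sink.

Augment source→N→M→sink: bottleneck 1. Total 1.
No augmenting path remains in the residual graph.

1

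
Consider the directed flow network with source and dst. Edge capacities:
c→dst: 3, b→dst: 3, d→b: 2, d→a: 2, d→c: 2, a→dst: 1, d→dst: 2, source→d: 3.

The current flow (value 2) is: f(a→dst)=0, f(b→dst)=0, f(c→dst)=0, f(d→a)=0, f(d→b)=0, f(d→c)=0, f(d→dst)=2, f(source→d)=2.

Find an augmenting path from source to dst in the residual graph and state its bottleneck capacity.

Residual along source→d→a→dst: source→d: 1, d→a: 2, a→dst: 1.
Bottleneck = min = 1.

source→d→a→dst, bottleneck 1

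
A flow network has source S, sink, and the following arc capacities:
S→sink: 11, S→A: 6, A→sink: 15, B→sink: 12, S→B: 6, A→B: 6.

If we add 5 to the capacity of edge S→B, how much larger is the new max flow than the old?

5

Original max flow = 23.
After raising cap(S→B), augmenting paths through that edge carry 5 more units.
New max flow = 28. Increase = 5.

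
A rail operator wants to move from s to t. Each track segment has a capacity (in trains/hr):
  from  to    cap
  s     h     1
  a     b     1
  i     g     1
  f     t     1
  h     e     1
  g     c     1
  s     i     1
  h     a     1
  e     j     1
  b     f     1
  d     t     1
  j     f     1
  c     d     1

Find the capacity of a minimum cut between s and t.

Max flow = 2 (via 2 augmenting paths).
In the residual at optimum, the set reachable from s is {s}.
Cut edges: s→h (cap 1), s→i (cap 1). Sum = 2.

2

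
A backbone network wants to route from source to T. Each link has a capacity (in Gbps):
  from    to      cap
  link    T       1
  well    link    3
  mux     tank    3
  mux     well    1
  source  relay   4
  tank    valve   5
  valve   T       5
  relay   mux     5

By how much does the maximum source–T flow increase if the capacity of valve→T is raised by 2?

Original max flow = 4.
Edge valve→T does not cross the min cut (source side {source}), so extra capacity there cannot help.
New max flow = 4. Increase = 0.

0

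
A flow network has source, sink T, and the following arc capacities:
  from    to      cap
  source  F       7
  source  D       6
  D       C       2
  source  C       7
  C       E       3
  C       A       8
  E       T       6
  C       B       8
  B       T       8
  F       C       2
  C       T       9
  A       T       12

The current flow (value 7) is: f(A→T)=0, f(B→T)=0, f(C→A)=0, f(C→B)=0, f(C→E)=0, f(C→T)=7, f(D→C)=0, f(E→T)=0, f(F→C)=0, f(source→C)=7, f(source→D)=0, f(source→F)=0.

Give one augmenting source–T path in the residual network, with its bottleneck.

source→F→C→T, bottleneck 2

Residual along source→F→C→T: source→F: 7, F→C: 2, C→T: 2.
Bottleneck = min = 2.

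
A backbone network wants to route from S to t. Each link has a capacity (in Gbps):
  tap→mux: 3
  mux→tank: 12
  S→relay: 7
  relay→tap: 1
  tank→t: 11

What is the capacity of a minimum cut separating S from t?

Max flow = 1 (via 1 augmenting path).
In the residual at optimum, the set reachable from S is {S, relay}.
Cut edges: relay→tap (cap 1). Sum = 1.

1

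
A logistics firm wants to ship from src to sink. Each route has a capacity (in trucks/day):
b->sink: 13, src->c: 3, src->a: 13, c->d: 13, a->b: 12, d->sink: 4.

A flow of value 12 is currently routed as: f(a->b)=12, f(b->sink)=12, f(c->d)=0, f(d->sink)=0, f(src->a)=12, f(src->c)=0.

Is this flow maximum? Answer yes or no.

Residual path src->c->d->sink has bottleneck 3 > 0.
Pushing 3 along it raises the flow to 15, so the given flow is not maximum.

No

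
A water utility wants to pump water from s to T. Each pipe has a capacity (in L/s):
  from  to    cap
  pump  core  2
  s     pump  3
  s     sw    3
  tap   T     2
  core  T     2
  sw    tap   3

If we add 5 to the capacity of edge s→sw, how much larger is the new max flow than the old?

0

Original max flow = 4.
Edge s→sw does not cross the min cut (source side {pump, s, sw, tap}), so extra capacity there cannot help.
New max flow = 4. Increase = 0.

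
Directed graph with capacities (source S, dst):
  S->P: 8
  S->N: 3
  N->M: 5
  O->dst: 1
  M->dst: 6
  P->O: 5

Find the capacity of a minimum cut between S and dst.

4

Max flow = 4 (via 2 augmenting paths).
In the residual at optimum, the set reachable from S is {O, P, S}.
Cut edges: S->N (cap 3), O->dst (cap 1). Sum = 4.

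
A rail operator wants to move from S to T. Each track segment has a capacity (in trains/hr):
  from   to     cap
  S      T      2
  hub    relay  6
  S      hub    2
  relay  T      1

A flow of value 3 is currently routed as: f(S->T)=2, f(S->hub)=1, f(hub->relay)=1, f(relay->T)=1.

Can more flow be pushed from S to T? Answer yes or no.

No

Residual reachable from S: {S, hub, relay}; T is not reachable.
Saturated cut: S->T, relay->T with total capacity 3 = current flow value. Flow is maximum.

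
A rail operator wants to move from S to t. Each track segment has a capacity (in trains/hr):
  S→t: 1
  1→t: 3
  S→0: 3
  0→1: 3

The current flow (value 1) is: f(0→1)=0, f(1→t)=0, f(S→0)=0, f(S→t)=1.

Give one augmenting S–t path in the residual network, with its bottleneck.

S→0→1→t, bottleneck 3

Residual along S→0→1→t: S→0: 3, 0→1: 3, 1→t: 3.
Bottleneck = min = 3.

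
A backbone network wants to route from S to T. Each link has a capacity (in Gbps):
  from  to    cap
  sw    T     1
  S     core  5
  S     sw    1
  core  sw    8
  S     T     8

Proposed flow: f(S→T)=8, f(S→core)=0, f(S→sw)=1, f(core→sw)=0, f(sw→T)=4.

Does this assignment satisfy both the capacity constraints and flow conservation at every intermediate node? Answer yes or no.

No

Capacity violated on sw→T: flow 4 > capacity 1.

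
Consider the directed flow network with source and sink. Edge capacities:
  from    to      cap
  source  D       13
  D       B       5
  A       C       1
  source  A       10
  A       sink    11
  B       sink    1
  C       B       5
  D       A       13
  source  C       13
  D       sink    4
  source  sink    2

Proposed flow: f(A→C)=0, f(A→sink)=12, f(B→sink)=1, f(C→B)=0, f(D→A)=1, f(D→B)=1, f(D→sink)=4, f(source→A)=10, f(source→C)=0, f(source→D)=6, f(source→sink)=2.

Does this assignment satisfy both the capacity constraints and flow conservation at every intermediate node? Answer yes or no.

No

Capacity violated on A→sink: flow 12 > capacity 11.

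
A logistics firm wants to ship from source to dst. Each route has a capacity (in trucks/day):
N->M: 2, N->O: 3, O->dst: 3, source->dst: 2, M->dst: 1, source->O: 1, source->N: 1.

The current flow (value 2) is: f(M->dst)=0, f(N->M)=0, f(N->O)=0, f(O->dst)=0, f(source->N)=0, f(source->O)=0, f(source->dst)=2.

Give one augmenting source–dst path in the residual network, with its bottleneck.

Residual along source->O->dst: source->O: 1, O->dst: 3.
Bottleneck = min = 1.

source->O->dst, bottleneck 1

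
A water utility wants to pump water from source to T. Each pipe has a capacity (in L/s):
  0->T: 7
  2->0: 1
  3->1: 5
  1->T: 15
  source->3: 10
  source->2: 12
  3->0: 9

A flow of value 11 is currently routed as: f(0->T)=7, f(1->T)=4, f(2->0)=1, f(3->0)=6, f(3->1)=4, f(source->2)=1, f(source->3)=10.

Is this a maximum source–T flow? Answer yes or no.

Residual reachable from source: {2, source}; T is not reachable.
Saturated cut: source->3, 2->0 with total capacity 11 = current flow value. Flow is maximum.

Yes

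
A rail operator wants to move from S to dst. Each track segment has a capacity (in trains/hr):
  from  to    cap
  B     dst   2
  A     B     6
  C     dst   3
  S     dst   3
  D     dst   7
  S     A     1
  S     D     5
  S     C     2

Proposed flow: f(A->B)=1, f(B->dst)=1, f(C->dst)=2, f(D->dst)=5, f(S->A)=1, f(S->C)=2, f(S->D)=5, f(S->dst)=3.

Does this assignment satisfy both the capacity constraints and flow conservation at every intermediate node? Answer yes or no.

Every edge has 0 ≤ f(e) ≤ cap(e).
At each intermediate node, inflow equals outflow.

Yes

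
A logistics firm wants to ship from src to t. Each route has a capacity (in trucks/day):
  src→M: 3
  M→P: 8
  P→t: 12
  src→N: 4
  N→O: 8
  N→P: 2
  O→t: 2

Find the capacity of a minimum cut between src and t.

Max flow = 7 (via 3 augmenting paths).
In the residual at optimum, the set reachable from src is {src}.
Cut edges: src→M (cap 3), src→N (cap 4). Sum = 7.

7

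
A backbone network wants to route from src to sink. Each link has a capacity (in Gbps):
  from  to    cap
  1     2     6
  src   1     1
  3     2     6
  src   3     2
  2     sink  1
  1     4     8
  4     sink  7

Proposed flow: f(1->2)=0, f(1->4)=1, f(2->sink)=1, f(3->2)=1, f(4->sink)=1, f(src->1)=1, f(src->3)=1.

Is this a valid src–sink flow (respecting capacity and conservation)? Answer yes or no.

Yes

Every edge has 0 ≤ f(e) ≤ cap(e).
At each intermediate node, inflow equals outflow.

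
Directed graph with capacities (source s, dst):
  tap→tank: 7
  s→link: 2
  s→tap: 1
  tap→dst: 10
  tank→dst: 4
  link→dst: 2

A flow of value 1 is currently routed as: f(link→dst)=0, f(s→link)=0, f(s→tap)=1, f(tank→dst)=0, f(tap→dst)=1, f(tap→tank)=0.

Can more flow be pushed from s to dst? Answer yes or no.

Yes

Residual path s→link→dst has bottleneck 2 > 0.
Pushing 2 along it raises the flow to 3, so the given flow is not maximum.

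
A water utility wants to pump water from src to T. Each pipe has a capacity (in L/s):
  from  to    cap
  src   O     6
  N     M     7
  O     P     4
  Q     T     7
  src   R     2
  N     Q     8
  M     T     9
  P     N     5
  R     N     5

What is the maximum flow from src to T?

6

Augment src->R->N->Q->T: bottleneck 2. Total 2.
Augment src->O->P->N->Q->T: bottleneck 4. Total 6.
No augmenting path remains in the residual graph.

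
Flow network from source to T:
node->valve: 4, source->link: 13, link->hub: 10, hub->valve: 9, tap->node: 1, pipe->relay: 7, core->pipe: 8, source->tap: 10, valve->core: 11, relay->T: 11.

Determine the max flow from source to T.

7

Augment source->link->hub->valve->core->pipe->relay->T: bottleneck 7. Total 7.
No augmenting path remains in the residual graph.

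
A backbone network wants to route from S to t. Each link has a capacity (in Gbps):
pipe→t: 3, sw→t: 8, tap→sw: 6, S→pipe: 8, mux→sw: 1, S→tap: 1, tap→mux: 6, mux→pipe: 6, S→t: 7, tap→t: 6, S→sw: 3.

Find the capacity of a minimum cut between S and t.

14

Max flow = 14 (via 4 augmenting paths).
In the residual at optimum, the set reachable from S is {S, pipe}.
Cut edges: S→tap (cap 1), S→sw (cap 3), S→t (cap 7), pipe→t (cap 3). Sum = 14.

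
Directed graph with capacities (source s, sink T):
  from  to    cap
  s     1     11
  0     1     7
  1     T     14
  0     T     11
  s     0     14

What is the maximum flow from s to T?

Augment s->0->T: bottleneck 11. Total 11.
Augment s->1->T: bottleneck 11. Total 22.
Augment s->0->1->T: bottleneck 3. Total 25.
No augmenting path remains in the residual graph.

25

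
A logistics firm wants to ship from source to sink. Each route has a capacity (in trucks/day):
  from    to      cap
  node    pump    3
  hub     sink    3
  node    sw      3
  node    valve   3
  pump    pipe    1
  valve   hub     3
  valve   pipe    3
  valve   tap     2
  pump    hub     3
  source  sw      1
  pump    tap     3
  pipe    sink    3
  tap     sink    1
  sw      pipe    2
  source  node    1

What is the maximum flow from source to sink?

Augment source→sw→pipe→sink: bottleneck 1. Total 1.
Augment source→node→pump→pipe→sink: bottleneck 1. Total 2.
No augmenting path remains in the residual graph.

2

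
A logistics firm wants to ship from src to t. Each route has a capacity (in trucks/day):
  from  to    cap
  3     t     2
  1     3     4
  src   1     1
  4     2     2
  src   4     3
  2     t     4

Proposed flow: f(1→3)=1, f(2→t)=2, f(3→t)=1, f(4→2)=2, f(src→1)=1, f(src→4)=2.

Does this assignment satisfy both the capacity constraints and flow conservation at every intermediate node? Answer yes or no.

Every edge has 0 ≤ f(e) ≤ cap(e).
At each intermediate node, inflow equals outflow.

Yes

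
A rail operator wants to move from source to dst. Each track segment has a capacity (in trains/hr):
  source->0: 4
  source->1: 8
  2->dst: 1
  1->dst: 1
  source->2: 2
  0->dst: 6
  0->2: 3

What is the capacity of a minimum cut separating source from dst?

6

Max flow = 6 (via 3 augmenting paths).
In the residual at optimum, the set reachable from source is {1, 2, source}.
Cut edges: source->0 (cap 4), 2->dst (cap 1), 1->dst (cap 1). Sum = 6.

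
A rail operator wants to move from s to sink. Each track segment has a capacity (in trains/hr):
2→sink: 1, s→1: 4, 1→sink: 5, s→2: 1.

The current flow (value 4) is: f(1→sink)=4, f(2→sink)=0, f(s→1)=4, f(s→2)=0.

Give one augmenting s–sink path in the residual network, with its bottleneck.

Residual along s→2→sink: s→2: 1, 2→sink: 1.
Bottleneck = min = 1.

s→2→sink, bottleneck 1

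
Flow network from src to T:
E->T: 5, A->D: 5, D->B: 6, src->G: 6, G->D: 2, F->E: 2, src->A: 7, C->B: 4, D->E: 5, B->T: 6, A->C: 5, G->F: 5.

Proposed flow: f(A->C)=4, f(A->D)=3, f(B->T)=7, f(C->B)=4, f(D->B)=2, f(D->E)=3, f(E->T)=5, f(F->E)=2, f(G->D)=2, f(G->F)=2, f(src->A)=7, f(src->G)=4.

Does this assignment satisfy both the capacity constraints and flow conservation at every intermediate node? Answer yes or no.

Capacity violated on B->T: flow 7 > capacity 6.

No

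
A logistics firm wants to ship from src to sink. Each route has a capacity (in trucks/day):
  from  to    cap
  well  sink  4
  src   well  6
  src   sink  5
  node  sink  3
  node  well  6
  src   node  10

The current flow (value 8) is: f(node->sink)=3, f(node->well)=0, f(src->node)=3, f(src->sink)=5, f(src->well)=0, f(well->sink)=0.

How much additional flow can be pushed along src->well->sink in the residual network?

4

Residual capacities along the path: src->well: 6, well->sink: 4.
Minimum is 4.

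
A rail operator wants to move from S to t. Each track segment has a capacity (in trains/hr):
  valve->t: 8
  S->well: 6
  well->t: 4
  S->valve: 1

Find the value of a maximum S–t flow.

5

Augment S->valve->t: bottleneck 1. Total 1.
Augment S->well->t: bottleneck 4. Total 5.
No augmenting path remains in the residual graph.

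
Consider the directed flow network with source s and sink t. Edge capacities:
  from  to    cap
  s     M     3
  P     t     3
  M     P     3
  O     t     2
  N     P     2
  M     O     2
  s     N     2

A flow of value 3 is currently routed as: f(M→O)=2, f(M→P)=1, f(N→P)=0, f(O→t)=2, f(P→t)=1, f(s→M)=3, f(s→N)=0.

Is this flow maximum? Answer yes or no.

Residual path s→N→P→t has bottleneck 2 > 0.
Pushing 2 along it raises the flow to 5, so the given flow is not maximum.

No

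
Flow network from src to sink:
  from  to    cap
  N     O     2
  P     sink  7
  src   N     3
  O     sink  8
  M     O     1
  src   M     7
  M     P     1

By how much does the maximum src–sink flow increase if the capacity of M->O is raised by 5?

5

Original max flow = 4.
After raising cap(M->O), augmenting paths through that edge carry 5 more units.
New max flow = 9. Increase = 5.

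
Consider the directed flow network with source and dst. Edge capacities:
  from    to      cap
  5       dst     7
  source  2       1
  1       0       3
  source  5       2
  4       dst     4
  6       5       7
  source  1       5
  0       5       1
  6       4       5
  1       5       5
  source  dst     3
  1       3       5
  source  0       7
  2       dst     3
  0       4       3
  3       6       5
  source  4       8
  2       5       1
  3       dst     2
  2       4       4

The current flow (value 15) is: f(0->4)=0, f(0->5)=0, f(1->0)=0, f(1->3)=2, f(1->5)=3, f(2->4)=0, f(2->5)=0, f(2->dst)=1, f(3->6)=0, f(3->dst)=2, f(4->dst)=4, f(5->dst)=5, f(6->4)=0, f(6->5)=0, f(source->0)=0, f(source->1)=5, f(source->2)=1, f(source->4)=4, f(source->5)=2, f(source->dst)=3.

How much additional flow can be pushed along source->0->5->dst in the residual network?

Residual capacities along the path: source->0: 7, 0->5: 1, 5->dst: 2.
Minimum is 1.

1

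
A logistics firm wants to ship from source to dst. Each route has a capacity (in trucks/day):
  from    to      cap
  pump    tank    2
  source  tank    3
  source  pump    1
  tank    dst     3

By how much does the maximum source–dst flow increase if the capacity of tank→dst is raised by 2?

1

Original max flow = 3.
After raising cap(tank→dst), augmenting paths through that edge carry 1 more unit.
New max flow = 4. Increase = 1.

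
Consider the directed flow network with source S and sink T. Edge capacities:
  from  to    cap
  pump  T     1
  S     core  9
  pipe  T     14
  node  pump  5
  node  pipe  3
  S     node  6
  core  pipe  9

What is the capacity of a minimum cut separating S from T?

13

Max flow = 13 (via 3 augmenting paths).
In the residual at optimum, the set reachable from S is {S, node, pump}.
Cut edges: S→core (cap 9), node→pipe (cap 3), pump→T (cap 1). Sum = 13.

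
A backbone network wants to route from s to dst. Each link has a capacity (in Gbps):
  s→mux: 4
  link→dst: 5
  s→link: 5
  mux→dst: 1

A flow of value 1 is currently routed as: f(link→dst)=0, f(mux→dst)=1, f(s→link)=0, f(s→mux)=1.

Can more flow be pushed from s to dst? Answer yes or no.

Residual path s→link→dst has bottleneck 5 > 0.
Pushing 5 along it raises the flow to 6, so the given flow is not maximum.

Yes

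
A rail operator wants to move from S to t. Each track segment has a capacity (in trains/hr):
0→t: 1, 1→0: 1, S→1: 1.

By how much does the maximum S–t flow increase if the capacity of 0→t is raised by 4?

0

Original max flow = 1.
Edge 0→t does not cross the min cut (source side {S}), so extra capacity there cannot help.
New max flow = 1. Increase = 0.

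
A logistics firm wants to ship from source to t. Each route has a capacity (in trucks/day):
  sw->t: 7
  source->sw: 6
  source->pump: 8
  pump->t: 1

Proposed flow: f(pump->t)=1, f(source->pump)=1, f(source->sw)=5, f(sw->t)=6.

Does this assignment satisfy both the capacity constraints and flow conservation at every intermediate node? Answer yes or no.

Conservation fails at sw: inflow 5 ≠ outflow 6.

No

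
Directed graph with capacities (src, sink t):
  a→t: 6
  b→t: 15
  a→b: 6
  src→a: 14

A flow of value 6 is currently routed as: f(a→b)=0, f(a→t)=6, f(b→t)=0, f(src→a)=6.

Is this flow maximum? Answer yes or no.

No

Residual path src→a→b→t has bottleneck 6 > 0.
Pushing 6 along it raises the flow to 12, so the given flow is not maximum.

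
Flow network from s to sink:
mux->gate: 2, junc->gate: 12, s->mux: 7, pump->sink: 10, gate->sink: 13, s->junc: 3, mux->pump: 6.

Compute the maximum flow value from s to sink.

10

Augment s->mux->pump->sink: bottleneck 6. Total 6.
Augment s->mux->gate->sink: bottleneck 1. Total 7.
Augment s->junc->gate->sink: bottleneck 3. Total 10.
No augmenting path remains in the residual graph.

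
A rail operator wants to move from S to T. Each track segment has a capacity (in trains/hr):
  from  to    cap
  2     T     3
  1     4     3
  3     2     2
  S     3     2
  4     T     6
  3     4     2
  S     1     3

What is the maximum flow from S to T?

5

Augment S->3->2->T: bottleneck 2. Total 2.
Augment S->1->4->T: bottleneck 3. Total 5.
No augmenting path remains in the residual graph.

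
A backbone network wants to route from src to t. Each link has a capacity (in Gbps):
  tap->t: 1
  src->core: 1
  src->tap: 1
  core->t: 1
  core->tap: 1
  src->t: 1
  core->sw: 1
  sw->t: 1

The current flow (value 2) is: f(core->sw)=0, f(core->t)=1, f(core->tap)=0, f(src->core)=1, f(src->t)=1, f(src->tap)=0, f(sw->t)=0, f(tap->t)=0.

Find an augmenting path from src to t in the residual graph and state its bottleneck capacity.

Residual along src->tap->t: src->tap: 1, tap->t: 1.
Bottleneck = min = 1.

src->tap->t, bottleneck 1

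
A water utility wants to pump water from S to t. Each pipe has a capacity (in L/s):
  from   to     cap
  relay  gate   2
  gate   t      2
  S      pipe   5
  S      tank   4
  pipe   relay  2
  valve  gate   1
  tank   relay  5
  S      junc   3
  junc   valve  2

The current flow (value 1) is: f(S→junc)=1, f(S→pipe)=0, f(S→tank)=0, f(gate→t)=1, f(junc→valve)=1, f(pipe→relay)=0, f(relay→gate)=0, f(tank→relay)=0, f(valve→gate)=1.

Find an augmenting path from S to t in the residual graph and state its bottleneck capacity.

S→pipe→relay→gate→t, bottleneck 1

Residual along S→pipe→relay→gate→t: S→pipe: 5, pipe→relay: 2, relay→gate: 2, gate→t: 1.
Bottleneck = min = 1.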